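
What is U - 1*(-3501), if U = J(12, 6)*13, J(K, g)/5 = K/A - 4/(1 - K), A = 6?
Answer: 40201/11 ≈ 3654.6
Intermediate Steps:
J(K, g) = -20/(1 - K) + 5*K/6 (J(K, g) = 5*(K/6 - 4/(1 - K)) = 5*(-4/(1 - K) + K/6) = -20/(1 - K) + 5*K/6)
U = 1690/11 (U = (5*(24 + 12² - 1*12)/(6*(-1 + 12)))*13 = ((⅚)*(24 + 144 - 12)/11)*13 = ((⅚)*(1/11)*156)*13 = (130/11)*13 = 1690/11 ≈ 153.64)
U - 1*(-3501) = 1690/11 - 1*(-3501) = 1690/11 + 3501 = 40201/11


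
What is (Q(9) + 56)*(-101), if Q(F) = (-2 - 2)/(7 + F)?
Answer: -22523/4 ≈ -5630.8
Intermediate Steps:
Q(F) = -4/(7 + F)
(Q(9) + 56)*(-101) = (-4/(7 + 9) + 56)*(-101) = (-4/16 + 56)*(-101) = (-4*1/16 + 56)*(-101) = (-¼ + 56)*(-101) = (223/4)*(-101) = -22523/4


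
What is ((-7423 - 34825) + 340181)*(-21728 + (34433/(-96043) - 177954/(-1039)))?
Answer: -640899441043638693/99788677 ≈ -6.4226e+9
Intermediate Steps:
((-7423 - 34825) + 340181)*(-21728 + (34433/(-96043) - 177954/(-1039))) = (-42248 + 340181)*(-21728 + (34433*(-1/96043) - 177954*(-1/1039))) = 297933*(-21728 + (-34433/96043 + 177954/1039)) = 297933*(-21728 + 17055460135/99788677) = 297933*(-2151152913721/99788677) = -640899441043638693/99788677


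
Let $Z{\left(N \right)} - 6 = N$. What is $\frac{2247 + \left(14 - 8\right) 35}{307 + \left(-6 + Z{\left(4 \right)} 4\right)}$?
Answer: $\frac{2457}{341} \approx 7.2053$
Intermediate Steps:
$Z{\left(N \right)} = 6 + N$
$\frac{2247 + \left(14 - 8\right) 35}{307 + \left(-6 + Z{\left(4 \right)} 4\right)} = \frac{2247 + \left(14 - 8\right) 35}{307 - \left(6 - \left(6 + 4\right) 4\right)} = \frac{2247 + 6 \cdot 35}{307 + \left(-6 + 10 \cdot 4\right)} = \frac{2247 + 210}{307 + \left(-6 + 40\right)} = \frac{2457}{307 + 34} = \frac{2457}{341}$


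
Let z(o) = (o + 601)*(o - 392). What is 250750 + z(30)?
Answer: 22328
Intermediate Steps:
z(o) = (-392 + o)*(601 + o) (z(o) = (601 + o)*(-392 + o) = (-392 + o)*(601 + o))
250750 + z(30) = 250750 + (-235592 + 30**2 + 209*30) = 250750 + (-235592 + 900 + 6270) = 250750 - 228422 = 22328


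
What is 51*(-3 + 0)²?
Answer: 459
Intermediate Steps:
51*(-3 + 0)² = 51*(-3)² = 51*9 = 459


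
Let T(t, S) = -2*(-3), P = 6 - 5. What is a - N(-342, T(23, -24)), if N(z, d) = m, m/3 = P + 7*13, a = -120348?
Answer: -120624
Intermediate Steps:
P = 1
T(t, S) = 6
m = 276 (m = 3*(1 + 7*13) = 3*(1 + 91) = 3*92 = 276)
N(z, d) = 276
a - N(-342, T(23, -24)) = -120348 - 1*276 = -120348 - 276 = -120624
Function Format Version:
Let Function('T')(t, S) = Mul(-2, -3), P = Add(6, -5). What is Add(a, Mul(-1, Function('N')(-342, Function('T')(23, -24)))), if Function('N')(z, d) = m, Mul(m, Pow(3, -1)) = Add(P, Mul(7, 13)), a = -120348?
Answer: -120624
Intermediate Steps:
P = 1
Function('T')(t, S) = 6
m = 276 (m = Mul(3, Add(1, Mul(7, 13))) = Mul(3, Add(1, 91)) = Mul(3, 92) = 276)
Function('N')(z, d) = 276
Add(a, Mul(-1, Function('N')(-342, Function('T')(23, -24)))) = Add(-120348, Mul(-1, 276)) = Add(-120348, -276) = -120624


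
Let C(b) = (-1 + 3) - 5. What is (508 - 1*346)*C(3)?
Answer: -486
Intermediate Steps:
C(b) = -3 (C(b) = 2 - 5 = -3)
(508 - 1*346)*C(3) = (508 - 1*346)*(-3) = (508 - 346)*(-3) = 162*(-3) = -486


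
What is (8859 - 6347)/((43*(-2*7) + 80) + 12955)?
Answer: 2512/12433 ≈ 0.20204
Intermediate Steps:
(8859 - 6347)/((43*(-2*7) + 80) + 12955) = 2512/((43*(-14) + 80) + 12955) = 2512/((-602 + 80) + 12955) = 2512/(-522 + 12955) = 2512/12433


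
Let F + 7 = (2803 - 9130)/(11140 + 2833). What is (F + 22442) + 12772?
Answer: 491941084/13973 ≈ 35207.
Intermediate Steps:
F = -104138/13973 (F = -7 + (2803 - 9130)/(11140 + 2833) = -7 - 6327/13973 = -104138/13973 ≈ -7.4528)
(F + 22442) + 12772 = (-104138/13973 + 22442) + 12772 = 313477928/13973 + 12772 = 491941084/13973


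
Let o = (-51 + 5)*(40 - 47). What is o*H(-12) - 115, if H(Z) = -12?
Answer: -3979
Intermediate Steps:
o = 322 (o = -46*(-7) = 322)
o*H(-12) - 115 = 322*(-12) - 115 = -3864 - 115 = -3979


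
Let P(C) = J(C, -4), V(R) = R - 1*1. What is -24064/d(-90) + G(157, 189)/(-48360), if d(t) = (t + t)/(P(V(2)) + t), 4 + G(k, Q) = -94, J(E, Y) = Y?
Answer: -911592301/72540 ≈ -12567.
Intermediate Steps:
G(k, Q) = -98 (G(k, Q) = -4 - 94 = -98)
V(R) = -1 + R (V(R) = R - 1 = -1 + R)
P(C) = -4
d(t) = 2*t/(-4 + t) (d(t) = (t + t)/(-4 + t) = (2*t)/(-4 + t) = 2*t/(-4 + t))
-24064/d(-90) + G(157, 189)/(-48360) = -24064/(2*(-90)/(-4 - 90)) - 98/(-48360) = -24064/(2*(-90)/(-94)) - 98*(-1/48360) = -24064/(2*(-90)*(-1/94)) + 49/24180 = -24064/90/47 + 49/24180 = -24064*47/90 + 49/24180 = -565504/45 + 49/24180 = -911592301/72540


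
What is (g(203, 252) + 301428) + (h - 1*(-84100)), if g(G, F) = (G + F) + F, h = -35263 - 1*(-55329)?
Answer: 406301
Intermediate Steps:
h = 20066 (h = -35263 + 55329 = 20066)
g(G, F) = G + 2*F (g(G, F) = (F + G) + F = G + 2*F)
(g(203, 252) + 301428) + (h - 1*(-84100)) = ((203 + 2*252) + 301428) + (20066 - 1*(-84100)) = ((203 + 504) + 301428) + (20066 + 84100) = (707 + 301428) + 104166 = 302135 + 104166 = 406301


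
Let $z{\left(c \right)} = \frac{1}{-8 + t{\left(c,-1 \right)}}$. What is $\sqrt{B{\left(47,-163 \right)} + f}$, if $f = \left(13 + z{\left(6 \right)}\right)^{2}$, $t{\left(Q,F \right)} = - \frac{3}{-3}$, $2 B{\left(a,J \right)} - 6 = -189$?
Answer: $\frac{\sqrt{14466}}{14} \approx 8.591$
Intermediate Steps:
$B{\left(a,J \right)} = - \frac{183}{2}$ ($B{\left(a,J \right)} = 3 + \frac{1}{2} \left(-189\right) = 3 - \frac{189}{2} = - \frac{183}{2}$)
$t{\left(Q,F \right)} = 1$ ($t{\left(Q,F \right)} = \left(-3\right) \left(- \frac{1}{3}\right) = 1$)
$z{\left(c \right)} = - \frac{1}{7}$ ($z{\left(c \right)} = \frac{1}{-8 + 1} = \frac{1}{-7} = - \frac{1}{7}$)
$f = \frac{8100}{49}$ ($f = \left(13 - \frac{1}{7}\right)^{2} = \left(\frac{90}{7}\right)^{2} = \frac{8100}{49} \approx 165.31$)
$\sqrt{B{\left(47,-163 \right)} + f} = \sqrt{- \frac{183}{2} + \frac{8100}{49}} = \sqrt{\frac{7233}{98}} = \frac{\sqrt{14466}}{14}$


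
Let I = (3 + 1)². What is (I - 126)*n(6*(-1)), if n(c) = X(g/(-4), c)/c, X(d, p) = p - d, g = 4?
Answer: -275/3 ≈ -91.667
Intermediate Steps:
I = 16 (I = 4² = 16)
n(c) = (1 + c)/c (n(c) = (c - 4/(-4))/c = (c - 4*(-1)/4)/c = (c - 1*(-1))/c = (c + 1)/c = (1 + c)/c)
(I - 126)*n(6*(-1)) = (16 - 126)*((1 + 6*(-1))/((6*(-1)))) = -110*(1 - 6)/(-6) = -(-55)*(-5)/3 = -110*⅚ = -275/3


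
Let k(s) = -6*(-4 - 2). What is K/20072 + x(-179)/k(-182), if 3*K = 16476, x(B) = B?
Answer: -424397/90324 ≈ -4.6986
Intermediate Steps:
K = 5492 (K = (⅓)*16476 = 5492)
k(s) = 36 (k(s) = -6*(-6) = 36)
K/20072 + x(-179)/k(-182) = 5492/20072 - 179/36 = 5492*(1/20072) - 179*1/36 = 1373/5018 - 179/36 = -424397/90324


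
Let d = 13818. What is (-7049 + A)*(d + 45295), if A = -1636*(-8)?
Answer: 356983407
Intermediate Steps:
A = 13088
(-7049 + A)*(d + 45295) = (-7049 + 13088)*(13818 + 45295) = 6039*59113 = 356983407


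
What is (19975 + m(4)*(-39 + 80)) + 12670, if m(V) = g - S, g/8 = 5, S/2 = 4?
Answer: 33957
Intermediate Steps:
S = 8 (S = 2*4 = 8)
g = 40 (g = 8*5 = 40)
m(V) = 32 (m(V) = 40 - 1*8 = 40 - 8 = 32)
(19975 + m(4)*(-39 + 80)) + 12670 = (19975 + 32*(-39 + 80)) + 12670 = (19975 + 32*41) + 12670 = (19975 + 1312) + 12670 = 21287 + 12670 = 33957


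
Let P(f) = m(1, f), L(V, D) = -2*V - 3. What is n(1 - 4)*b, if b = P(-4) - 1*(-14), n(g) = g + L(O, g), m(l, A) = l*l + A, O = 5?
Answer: -176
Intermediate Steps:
L(V, D) = -3 - 2*V
m(l, A) = A + l² (m(l, A) = l² + A = A + l²)
P(f) = 1 + f (P(f) = f + 1² = f + 1 = 1 + f)
n(g) = -13 + g (n(g) = g + (-3 - 2*5) = g + (-3 - 10) = g - 13 = -13 + g)
b = 11 (b = (1 - 4) - 1*(-14) = -3 + 14 = 11)
n(1 - 4)*b = (-13 + (1 - 4))*11 = (-13 - 3)*11 = -16*11 = -176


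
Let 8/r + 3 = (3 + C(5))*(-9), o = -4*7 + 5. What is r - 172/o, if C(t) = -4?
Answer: 608/69 ≈ 8.8116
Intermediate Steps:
o = -23 (o = -28 + 5 = -23)
r = 4/3 (r = 8/(-3 + (3 - 4)*(-9)) = 8/(-3 - 1*(-9)) = 8/(-3 + 9) = 8/6 = 8*(⅙) = 4/3 ≈ 1.3333)
r - 172/o = 4/3 - 172/(-23) = 4/3 - 1/23*(-172) = 4/3 + 172/23 = 608/69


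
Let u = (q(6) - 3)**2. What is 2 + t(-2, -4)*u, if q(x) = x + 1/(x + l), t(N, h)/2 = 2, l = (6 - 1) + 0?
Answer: 4866/121 ≈ 40.215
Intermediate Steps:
l = 5 (l = 5 + 0 = 5)
t(N, h) = 4 (t(N, h) = 2*2 = 4)
q(x) = x + 1/(5 + x) (q(x) = x + 1/(x + 5) = x + 1/(5 + x))
u = 1156/121 (u = ((1 + 6**2 + 5*6)/(5 + 6) - 3)**2 = ((1 + 36 + 30)/11 - 3)**2 = ((1/11)*67 - 3)**2 = (67/11 - 3)**2 = (34/11)**2 = 1156/121 ≈ 9.5537)
2 + t(-2, -4)*u = 2 + 4*(1156/121) = 2 + 4624/121 = 4866/121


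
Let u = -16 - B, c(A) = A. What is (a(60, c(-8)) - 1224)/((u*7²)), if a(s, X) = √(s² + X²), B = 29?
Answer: 136/245 - 4*√229/2205 ≈ 0.52765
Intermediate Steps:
u = -45 (u = -16 - 1*29 = -16 - 29 = -45)
a(s, X) = √(X² + s²)
(a(60, c(-8)) - 1224)/((u*7²)) = (√((-8)² + 60²) - 1224)/((-45*7²)) = (√(64 + 3600) - 1224)/((-45*49)) = (√3664 - 1224)/(-2205) = (4*√229 - 1224)*(-1/2205) = (-1224 + 4*√229)*(-1/2205) = 136/245 - 4*√229/2205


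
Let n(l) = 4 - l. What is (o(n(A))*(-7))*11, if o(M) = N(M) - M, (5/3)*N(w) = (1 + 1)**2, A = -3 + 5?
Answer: -154/5 ≈ -30.800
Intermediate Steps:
A = 2
N(w) = 12/5 (N(w) = 3*(1 + 1)**2/5 = (3/5)*2**2 = (3/5)*4 = 12/5)
o(M) = 12/5 - M
(o(n(A))*(-7))*11 = ((12/5 - (4 - 1*2))*(-7))*11 = ((12/5 - (4 - 2))*(-7))*11 = ((12/5 - 1*2)*(-7))*11 = ((12/5 - 2)*(-7))*11 = ((2/5)*(-7))*11 = -14/5*11 = -154/5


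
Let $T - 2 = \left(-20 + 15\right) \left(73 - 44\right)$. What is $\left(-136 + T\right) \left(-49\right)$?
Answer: $13671$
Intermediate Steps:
$T = -143$ ($T = 2 + \left(-20 + 15\right) \left(73 - 44\right) = 2 - 145 = -143$)
$\left(-136 + T\right) \left(-49\right) = \left(-136 - 143\right) \left(-49\right) = \left(-279\right) \left(-49\right) = 13671$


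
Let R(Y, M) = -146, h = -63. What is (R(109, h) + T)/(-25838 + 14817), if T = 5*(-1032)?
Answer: 5306/11021 ≈ 0.48144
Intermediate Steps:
T = -5160
(R(109, h) + T)/(-25838 + 14817) = (-146 - 5160)/(-25838 + 14817) = -5306/(-11021) = -5306*(-1/11021) = 5306/11021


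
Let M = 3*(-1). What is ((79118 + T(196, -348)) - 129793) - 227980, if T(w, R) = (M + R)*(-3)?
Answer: -277602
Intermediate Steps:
M = -3
T(w, R) = 9 - 3*R (T(w, R) = (-3 + R)*(-3) = 9 - 3*R)
((79118 + T(196, -348)) - 129793) - 227980 = ((79118 + (9 - 3*(-348))) - 129793) - 227980 = ((79118 + (9 + 1044)) - 129793) - 227980 = ((79118 + 1053) - 129793) - 227980 = (80171 - 129793) - 227980 = -49622 - 227980 = -277602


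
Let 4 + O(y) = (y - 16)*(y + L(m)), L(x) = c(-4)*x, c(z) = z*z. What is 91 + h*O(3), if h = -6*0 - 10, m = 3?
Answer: 6761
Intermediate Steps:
c(z) = z**2
L(x) = 16*x (L(x) = (-4)**2*x = 16*x)
O(y) = -4 + (-16 + y)*(48 + y) (O(y) = -4 + (y - 16)*(y + 16*3) = -4 + (-16 + y)*(y + 48) = -4 + (-16 + y)*(48 + y))
h = -10 (h = 0 - 10 = -10)
91 + h*O(3) = 91 - 10*(-772 + 3**2 + 32*3) = 91 - 10*(-772 + 9 + 96) = 91 - 10*(-667) = 91 + 6670 = 6761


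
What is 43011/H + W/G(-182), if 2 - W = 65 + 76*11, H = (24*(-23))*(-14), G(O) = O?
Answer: 351797/33488 ≈ 10.505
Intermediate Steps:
H = 7728 (H = -552*(-14) = 7728)
W = -899 (W = 2 - (65 + 76*11) = 2 - (65 + 836) = 2 - 1*901 = 2 - 901 = -899)
43011/H + W/G(-182) = 43011/7728 - 899/(-182) = 43011*(1/7728) - 899*(-1/182) = 14337/2576 + 899/182 = 351797/33488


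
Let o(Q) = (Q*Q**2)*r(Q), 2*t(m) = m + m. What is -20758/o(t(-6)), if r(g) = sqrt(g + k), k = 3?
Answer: -10379*I*sqrt(3)/324 ≈ -55.484*I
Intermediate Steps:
t(m) = m (t(m) = (m + m)/2 = (2*m)/2 = m)
r(g) = sqrt(3 + g) (r(g) = sqrt(g + 3) = sqrt(3 + g))
o(Q) = Q**3*sqrt(3 + Q) (o(Q) = (Q*Q**2)*sqrt(3 + Q) = Q**3*sqrt(3 + Q))
-20758/o(t(-6)) = -20758*(-1/(216*sqrt(3 - 6))) = -20758*I*sqrt(3)/648 = -10379*I*sqrt(3)/324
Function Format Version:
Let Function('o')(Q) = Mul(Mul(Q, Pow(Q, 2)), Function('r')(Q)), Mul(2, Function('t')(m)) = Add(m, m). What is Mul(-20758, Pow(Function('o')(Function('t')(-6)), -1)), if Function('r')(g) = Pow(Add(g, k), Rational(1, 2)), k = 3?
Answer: Mul(Rational(-10379, 324), I, Pow(3, Rational(1, 2))) ≈ Mul(-55.484, I)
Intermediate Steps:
Function('t')(m) = m (Function('t')(m) = Mul(Rational(1, 2), Add(m, m)) = Mul(Rational(1, 2), Mul(2, m)) = m)
Function('r')(g) = Pow(Add(3, g), Rational(1, 2)) (Function('r')(g) = Pow(Add(g, 3), Rational(1, 2)) = Pow(Add(3, g), Rational(1, 2)))
Function('o')(Q) = Mul(Pow(Q, 3), Pow(Add(3, Q), Rational(1, 2))) (Function('o')(Q) = Mul(Mul(Q, Pow(Q, 2)), Pow(Add(3, Q), Rational(1, 2))) = Mul(Pow(Q, 3), Pow(Add(3, Q), Rational(1, 2))))
Mul(-20758, Pow(Function('o')(Function('t')(-6)), -1)) = Mul(-20758, Pow(Mul(Pow(-6, 3), Pow(Add(3, -6), Rational(1, 2))), -1)) = Mul(-20758, Pow(Mul(-216, Pow(-3, Rational(1, 2))), -1)) = Mul(-20758, Pow(Mul(-216, Mul(I, Pow(3, Rational(1, 2)))), -1)) = Mul(-20758, Pow(Mul(-216, I, Pow(3, Rational(1, 2))), -1)) = Mul(-20758, Mul(Rational(1, 648), I, Pow(3, Rational(1, 2)))) = Mul(Rational(-10379, 324), I, Pow(3, Rational(1, 2)))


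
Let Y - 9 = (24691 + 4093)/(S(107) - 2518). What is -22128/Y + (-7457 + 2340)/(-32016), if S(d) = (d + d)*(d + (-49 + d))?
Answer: -2903729564539/1296295824 ≈ -2240.0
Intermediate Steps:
S(d) = 2*d*(-49 + 2*d) (S(d) = (2*d)*(-49 + 2*d) = 2*d*(-49 + 2*d))
Y = 40489/4099 (Y = 9 + (24691 + 4093)/(2*107*(-49 + 2*107) - 2518) = 9 + 28784/(2*107*(-49 + 214) - 2518) = 9 + 28784/(2*107*165 - 2518) = 9 + 28784/(35310 - 2518) = 9 + 28784/32792 = 9 + 28784*(1/32792) = 9 + 3598/4099 = 40489/4099 ≈ 9.8778)
-22128/Y + (-7457 + 2340)/(-32016) = -22128/40489/4099 + (-7457 + 2340)/(-32016) = -22128*4099/40489 - 5117*(-1/32016) = -90702672/40489 + 5117/32016 = -2903729564539/1296295824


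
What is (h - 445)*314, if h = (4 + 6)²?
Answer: -108330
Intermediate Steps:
h = 100 (h = 10² = 100)
(h - 445)*314 = (100 - 445)*314 = -345*314 = -108330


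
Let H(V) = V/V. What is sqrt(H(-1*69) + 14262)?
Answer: sqrt(14263) ≈ 119.43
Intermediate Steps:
H(V) = 1
sqrt(H(-1*69) + 14262) = sqrt(1 + 14262) = sqrt(14263)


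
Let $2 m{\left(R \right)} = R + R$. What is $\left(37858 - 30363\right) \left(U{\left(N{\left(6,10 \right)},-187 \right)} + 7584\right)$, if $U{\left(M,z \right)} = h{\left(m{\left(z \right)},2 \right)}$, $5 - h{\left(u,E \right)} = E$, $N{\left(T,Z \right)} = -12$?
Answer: $56864565$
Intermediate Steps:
$m{\left(R \right)} = R$ ($m{\left(R \right)} = \frac{R + R}{2} = \frac{2 R}{2} = R$)
$h{\left(u,E \right)} = 5 - E$
$U{\left(M,z \right)} = 3$ ($U{\left(M,z \right)} = 5 - 2 = 3$)
$\left(37858 - 30363\right) \left(U{\left(N{\left(6,10 \right)},-187 \right)} + 7584\right) = \left(37858 - 30363\right) \left(3 + 7584\right) = 7495 \cdot 7587 = 56864565$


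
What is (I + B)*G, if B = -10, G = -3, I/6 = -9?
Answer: 192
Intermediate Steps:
I = -54 (I = 6*(-9) = -54)
(I + B)*G = (-54 - 10)*(-3) = -64*(-3) = 192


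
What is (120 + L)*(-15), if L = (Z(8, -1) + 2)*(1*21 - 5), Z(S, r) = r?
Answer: -2040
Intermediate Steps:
L = 16 (L = (-1 + 2)*(1*21 - 5) = 1*(21 - 5) = 1*16 = 16)
(120 + L)*(-15) = (120 + 16)*(-15) = 136*(-15) = -2040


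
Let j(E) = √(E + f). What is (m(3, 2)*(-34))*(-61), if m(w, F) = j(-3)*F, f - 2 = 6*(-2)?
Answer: 4148*I*√13 ≈ 14956.0*I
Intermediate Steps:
f = -10 (f = 2 + 6*(-2) = 2 - 12 = -10)
j(E) = √(-10 + E) (j(E) = √(E - 10) = √(-10 + E))
m(w, F) = I*F*√13 (m(w, F) = √(-10 - 3)*F = √(-13)*F = (I*√13)*F = I*F*√13)
(m(3, 2)*(-34))*(-61) = ((I*2*√13)*(-34))*(-61) = ((2*I*√13)*(-34))*(-61) = -68*I*√13*(-61) = 4148*I*√13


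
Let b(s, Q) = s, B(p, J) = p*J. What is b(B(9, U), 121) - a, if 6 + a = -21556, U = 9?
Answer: 21643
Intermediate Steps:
B(p, J) = J*p
a = -21562 (a = -6 - 21556 = -21562)
b(B(9, U), 121) - a = 9*9 - 1*(-21562) = 81 + 21562 = 21643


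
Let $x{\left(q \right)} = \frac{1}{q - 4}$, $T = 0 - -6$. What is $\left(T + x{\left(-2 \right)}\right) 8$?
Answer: $\frac{140}{3} \approx 46.667$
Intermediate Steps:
$T = 6$ ($T = 0 + 6 = 6$)
$x{\left(q \right)} = \frac{1}{-4 + q}$
$\left(T + x{\left(-2 \right)}\right) 8 = \left(6 + \frac{1}{-4 - 2}\right) 8 = \left(6 + \frac{1}{-6}\right) 8 = \left(6 - \frac{1}{6}\right) 8 = \frac{35}{6} \cdot 8 = \frac{140}{3}$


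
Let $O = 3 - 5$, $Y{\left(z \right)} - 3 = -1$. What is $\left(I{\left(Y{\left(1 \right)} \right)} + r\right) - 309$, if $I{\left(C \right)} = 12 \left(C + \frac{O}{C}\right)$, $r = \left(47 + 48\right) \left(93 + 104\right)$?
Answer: $18418$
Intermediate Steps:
$Y{\left(z \right)} = 2$ ($Y{\left(z \right)} = 3 - 1 = 2$)
$O = -2$
$r = 18715$ ($r = 95 \cdot 197 = 18715$)
$I{\left(C \right)} = - \frac{24}{C} + 12 C$ ($I{\left(C \right)} = 12 \left(C - \frac{2}{C}\right) = - \frac{24}{C} + 12 C$)
$\left(I{\left(Y{\left(1 \right)} \right)} + r\right) - 309 = \left(\left(- \frac{24}{2} + 12 \cdot 2\right) + 18715\right) - 309 = \left(\left(\left(-24\right) \frac{1}{2} + 24\right) + 18715\right) - 309 = \left(\left(-12 + 24\right) + 18715\right) - 309 = \left(12 + 18715\right) - 309 = 18727 - 309 = 18418$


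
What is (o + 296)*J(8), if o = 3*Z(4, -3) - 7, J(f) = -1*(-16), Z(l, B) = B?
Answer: 4480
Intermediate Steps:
J(f) = 16
o = -16 (o = 3*(-3) - 7 = -9 - 7 = -16)
(o + 296)*J(8) = (-16 + 296)*16 = 280*16 = 4480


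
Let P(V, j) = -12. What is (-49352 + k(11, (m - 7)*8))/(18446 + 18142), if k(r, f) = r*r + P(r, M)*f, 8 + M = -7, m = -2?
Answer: -48367/36588 ≈ -1.3219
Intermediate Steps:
M = -15 (M = -8 - 7 = -15)
k(r, f) = r² - 12*f (k(r, f) = r*r - 12*f = r² - 12*f)
(-49352 + k(11, (m - 7)*8))/(18446 + 18142) = (-49352 + (11² - 12*(-2 - 7)*8))/(18446 + 18142) = (-49352 + (121 - (-108)*8))/36588 = (-49352 + (121 - 12*(-72)))*(1/36588) = (-49352 + (121 + 864))*(1/36588) = (-49352 + 985)*(1/36588) = -48367*1/36588 = -48367/36588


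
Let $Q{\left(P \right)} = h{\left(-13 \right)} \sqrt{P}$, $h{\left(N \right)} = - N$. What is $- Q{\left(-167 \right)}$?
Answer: $- 13 i \sqrt{167} \approx - 168.0 i$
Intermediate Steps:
$Q{\left(P \right)} = 13 \sqrt{P}$ ($Q{\left(P \right)} = \left(-1\right) \left(-13\right) \sqrt{P} = 13 \sqrt{P}$)
$- Q{\left(-167 \right)} = - 13 \sqrt{-167} = - 13 i \sqrt{167}$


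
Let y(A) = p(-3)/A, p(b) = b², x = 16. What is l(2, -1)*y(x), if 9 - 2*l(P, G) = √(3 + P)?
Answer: 81/32 - 9*√5/32 ≈ 1.9024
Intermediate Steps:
l(P, G) = 9/2 - √(3 + P)/2
y(A) = 9/A (y(A) = (-3)²/A = 9/A)
l(2, -1)*y(x) = (9/2 - √(3 + 2)/2)*(9/16) = (9/2 - √5/2)*(9*(1/16)) = (9/2 - √5/2)*(9/16) = 81/32 - 9*√5/32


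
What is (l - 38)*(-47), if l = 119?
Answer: -3807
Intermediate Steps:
(l - 38)*(-47) = (119 - 38)*(-47) = 81*(-47) = -3807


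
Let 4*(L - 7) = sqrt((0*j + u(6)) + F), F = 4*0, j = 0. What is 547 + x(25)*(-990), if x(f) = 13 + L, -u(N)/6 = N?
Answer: -19253 - 1485*I ≈ -19253.0 - 1485.0*I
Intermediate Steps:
u(N) = -6*N
F = 0
L = 7 + 3*I/2 (L = 7 + sqrt((0*0 - 6*6) + 0)/4 = 7 + sqrt((0 - 36) + 0)/4 = 7 + sqrt(-36 + 0)/4 = 7 + sqrt(-36)/4 = 7 + (6*I)/4 = 7 + 3*I/2 ≈ 7.0 + 1.5*I)
x(f) = 20 + 3*I/2 (x(f) = 13 + (7 + 3*I/2) = 20 + 3*I/2)
547 + x(25)*(-990) = 547 + (20 + 3*I/2)*(-990) = 547 + (-19800 - 1485*I) = -19253 - 1485*I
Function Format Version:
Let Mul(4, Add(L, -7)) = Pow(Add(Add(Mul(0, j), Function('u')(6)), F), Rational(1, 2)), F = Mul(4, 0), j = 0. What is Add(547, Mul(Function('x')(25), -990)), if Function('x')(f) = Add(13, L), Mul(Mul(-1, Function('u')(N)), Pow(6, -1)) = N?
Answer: Add(-19253, Mul(-1485, I)) ≈ Add(-19253., Mul(-1485.0, I))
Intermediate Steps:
Function('u')(N) = Mul(-6, N)
F = 0
L = Add(7, Mul(Rational(3, 2), I)) (L = Add(7, Mul(Rational(1, 4), Pow(Add(Add(Mul(0, 0), Mul(-6, 6)), 0), Rational(1, 2)))) = Add(7, Mul(Rational(1, 4), Pow(Add(Add(0, -36), 0), Rational(1, 2)))) = Add(7, Mul(Rational(1, 4), Pow(Add(-36, 0), Rational(1, 2)))) = Add(7, Mul(Rational(1, 4), Pow(-36, Rational(1, 2)))) = Add(7, Mul(Rational(1, 4), Mul(6, I))) = Add(7, Mul(Rational(3, 2), I)) ≈ Add(7.0000, Mul(1.5000, I)))
Function('x')(f) = Add(20, Mul(Rational(3, 2), I)) (Function('x')(f) = Add(13, Add(7, Mul(Rational(3, 2), I))) = Add(20, Mul(Rational(3, 2), I)))
Add(547, Mul(Function('x')(25), -990)) = Add(547, Mul(Add(20, Mul(Rational(3, 2), I)), -990)) = Add(547, Add(-19800, Mul(-1485, I))) = Add(-19253, Mul(-1485, I))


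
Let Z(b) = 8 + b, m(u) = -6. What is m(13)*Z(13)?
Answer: -126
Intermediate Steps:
m(13)*Z(13) = -6*(8 + 13) = -6*21 = -126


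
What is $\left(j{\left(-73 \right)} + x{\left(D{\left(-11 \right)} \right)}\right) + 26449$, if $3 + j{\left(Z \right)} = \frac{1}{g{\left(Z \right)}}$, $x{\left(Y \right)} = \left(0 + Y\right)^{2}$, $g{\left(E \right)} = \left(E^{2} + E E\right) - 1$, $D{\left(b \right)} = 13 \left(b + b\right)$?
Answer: $\frac{1153534995}{10657} \approx 1.0824 \cdot 10^{5}$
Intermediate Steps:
$D{\left(b \right)} = 26 b$ ($D{\left(b \right)} = 13 \cdot 2 b = 26 b$)
$g{\left(E \right)} = -1 + 2 E^{2}$ ($g{\left(E \right)} = \left(E^{2} + E^{2}\right) - 1 = 2 E^{2} - 1 = -1 + 2 E^{2}$)
$x{\left(Y \right)} = Y^{2}$
$j{\left(Z \right)} = -3 + \frac{1}{-1 + 2 Z^{2}}$
$\left(j{\left(-73 \right)} + x{\left(D{\left(-11 \right)} \right)}\right) + 26449 = \left(\frac{2 \left(2 - 3 \left(-73\right)^{2}\right)}{-1 + 2 \left(-73\right)^{2}} + \left(26 \left(-11\right)\right)^{2}\right) + 26449 = \left(\frac{2 \left(2 - 15987\right)}{-1 + 2 \cdot 5329} + \left(-286\right)^{2}\right) + 26449 = \left(\frac{2 \left(2 - 15987\right)}{-1 + 10658} + 81796\right) + 26449 = \left(2 \cdot \frac{1}{10657} \left(-15985\right) + 81796\right) + 26449 = \left(- \frac{31970}{10657} + 81796\right) + 26449 = \frac{871668002}{10657} + 26449 = \frac{1153534995}{10657}$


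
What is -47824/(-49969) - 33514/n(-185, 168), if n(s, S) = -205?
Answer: 1684464986/10243645 ≈ 164.44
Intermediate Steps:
-47824/(-49969) - 33514/n(-185, 168) = -47824/(-49969) - 33514/(-205) = -47824*(-1/49969) - 33514*(-1/205) = 47824/49969 + 33514/205 = 1684464986/10243645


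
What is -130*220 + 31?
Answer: -28569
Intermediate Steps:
-130*220 + 31 = -28600 + 31 = -28569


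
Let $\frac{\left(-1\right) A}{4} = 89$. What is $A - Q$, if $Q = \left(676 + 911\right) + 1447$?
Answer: $-3390$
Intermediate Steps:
$A = -356$ ($A = \left(-4\right) 89 = -356$)
$Q = 3034$ ($Q = 1587 + 1447 = 3034$)
$A - Q = -356 - 3034 = -3390$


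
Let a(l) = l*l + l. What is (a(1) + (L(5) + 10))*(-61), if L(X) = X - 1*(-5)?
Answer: -1342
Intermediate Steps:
L(X) = 5 + X (L(X) = X + 5 = 5 + X)
a(l) = l + l² (a(l) = l² + l = l + l²)
(a(1) + (L(5) + 10))*(-61) = (1*(1 + 1) + ((5 + 5) + 10))*(-61) = (1*2 + (10 + 10))*(-61) = (2 + 20)*(-61) = 22*(-61) = -1342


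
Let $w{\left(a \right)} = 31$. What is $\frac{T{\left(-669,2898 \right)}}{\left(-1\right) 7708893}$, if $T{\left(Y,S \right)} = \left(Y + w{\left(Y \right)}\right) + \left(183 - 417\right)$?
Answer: $\frac{872}{7708893} \approx 0.00011312$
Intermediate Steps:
$T{\left(Y,S \right)} = -203 + Y$ ($T{\left(Y,S \right)} = \left(Y + 31\right) + \left(183 - 417\right) = \left(31 + Y\right) + \left(183 - 417\right) = \left(31 + Y\right) - 234 = -203 + Y$)
$\frac{T{\left(-669,2898 \right)}}{\left(-1\right) 7708893} = \frac{-203 - 669}{\left(-1\right) 7708893} = - \frac{872}{-7708893} = \left(-872\right) \left(- \frac{1}{7708893}\right) = \frac{872}{7708893}$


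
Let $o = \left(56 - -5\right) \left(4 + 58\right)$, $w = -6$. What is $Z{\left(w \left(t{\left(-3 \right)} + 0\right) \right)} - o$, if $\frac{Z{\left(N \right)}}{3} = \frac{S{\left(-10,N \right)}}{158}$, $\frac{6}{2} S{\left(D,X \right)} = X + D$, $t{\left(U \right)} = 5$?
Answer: $- \frac{298798}{79} \approx -3782.3$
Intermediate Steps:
$S{\left(D,X \right)} = \frac{D}{3} + \frac{X}{3}$ ($S{\left(D,X \right)} = \frac{X + D}{3} = \frac{D + X}{3} = \frac{D}{3} + \frac{X}{3}$)
$Z{\left(N \right)} = - \frac{5}{79} + \frac{N}{158}$ ($Z{\left(N \right)} = 3 \frac{\frac{1}{3} \left(-10\right) + \frac{N}{3}}{158} = 3 \left(- \frac{10}{3} + \frac{N}{3}\right) \frac{1}{158} = 3 \left(- \frac{5}{237} + \frac{N}{474}\right) = - \frac{5}{79} + \frac{N}{158}$)
$o = 3782$ ($o = \left(56 + 5\right) 62 = 61 \cdot 62 = 3782$)
$Z{\left(w \left(t{\left(-3 \right)} + 0\right) \right)} - o = \left(- \frac{5}{79} + \frac{\left(-6\right) \left(5 + 0\right)}{158}\right) - 3782 = \left(- \frac{5}{79} + \frac{\left(-6\right) 5}{158}\right) - 3782 = \left(- \frac{5}{79} + \frac{1}{158} \left(-30\right)\right) - 3782 = \left(- \frac{5}{79} - \frac{15}{79}\right) - 3782 = - \frac{20}{79} - 3782 = - \frac{298798}{79}$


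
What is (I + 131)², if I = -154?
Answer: 529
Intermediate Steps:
(I + 131)² = (-154 + 131)² = (-23)² = 529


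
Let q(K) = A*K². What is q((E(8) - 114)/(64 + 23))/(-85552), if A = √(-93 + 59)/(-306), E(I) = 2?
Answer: 392*I*√34/6192130779 ≈ 3.6914e-7*I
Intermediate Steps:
A = -I*√34/306 (A = √(-34)*(-1/306) = (I*√34)*(-1/306) = -I*√34/306 ≈ -0.019055*I)
q(K) = -I*√34*K²/306 (q(K) = (-I*√34/306)*K² = -I*√34*K²/306)
q((E(8) - 114)/(64 + 23))/(-85552) = -I*√34*((2 - 114)/(64 + 23))²/306/(-85552) = -I*√34*(-112/87)²/306*(-1/85552) = -1/306*I*√34*12544/7569*(-1/85552) = -6272*I*√34/1158057*(-1/85552) = 392*I*√34/6192130779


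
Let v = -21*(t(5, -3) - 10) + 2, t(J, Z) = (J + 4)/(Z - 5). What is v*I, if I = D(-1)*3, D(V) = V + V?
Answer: -5655/4 ≈ -1413.8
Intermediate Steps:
t(J, Z) = (4 + J)/(-5 + Z)
D(V) = 2*V
v = 1885/8 (v = -21*((4 + 5)/(-5 - 3) - 10) + 2 = -21*(9/(-8) - 10) + 2 = -21*(-1/8*9 - 10) + 2 = -21*(-9/8 - 10) + 2 = -21*(-89/8) + 2 = 1869/8 + 2 = 1885/8 ≈ 235.63)
I = -6 (I = (2*(-1))*3 = -2*3 = -6)
v*I = (1885/8)*(-6) = -5655/4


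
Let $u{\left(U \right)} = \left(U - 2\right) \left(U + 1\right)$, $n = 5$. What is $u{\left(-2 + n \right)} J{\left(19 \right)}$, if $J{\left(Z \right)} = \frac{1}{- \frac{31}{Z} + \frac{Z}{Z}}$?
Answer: $- \frac{19}{3} \approx -6.3333$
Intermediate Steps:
$u{\left(U \right)} = \left(1 + U\right) \left(-2 + U\right)$ ($u{\left(U \right)} = \left(-2 + U\right) \left(1 + U\right) = \left(1 + U\right) \left(-2 + U\right)$)
$J{\left(Z \right)} = \frac{1}{1 - \frac{31}{Z}}$ ($J{\left(Z \right)} = \frac{1}{- \frac{31}{Z} + 1} = \frac{1}{1 - \frac{31}{Z}}$)
$u{\left(-2 + n \right)} J{\left(19 \right)} = \left(-2 + \left(-2 + 5\right)^{2} - \left(-2 + 5\right)\right) \frac{19}{-31 + 19} = \left(-2 + 3^{2} - 3\right) \frac{19}{-12} = \left(-2 + 9 - 3\right) 19 \left(- \frac{1}{12}\right) = 4 \left(- \frac{19}{12}\right) = - \frac{19}{3}$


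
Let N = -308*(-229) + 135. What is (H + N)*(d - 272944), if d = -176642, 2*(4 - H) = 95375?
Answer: -10333059831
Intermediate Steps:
H = -95367/2 (H = 4 - ½*95375 = 4 - 95375/2 = -95367/2 ≈ -47684.)
N = 70667 (N = 70532 + 135 = 70667)
(H + N)*(d - 272944) = (-95367/2 + 70667)*(-176642 - 272944) = (45967/2)*(-449586) = -10333059831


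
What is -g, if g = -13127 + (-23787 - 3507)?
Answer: 40421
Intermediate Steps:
g = -40421 (g = -13127 - 27294 = -40421)
-g = -1*(-40421) = 40421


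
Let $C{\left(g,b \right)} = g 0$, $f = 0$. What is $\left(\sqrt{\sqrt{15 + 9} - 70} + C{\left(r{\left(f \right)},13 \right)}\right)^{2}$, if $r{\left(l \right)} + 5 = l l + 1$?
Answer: $-70 + 2 \sqrt{6} \approx -65.101$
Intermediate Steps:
$r{\left(l \right)} = -4 + l^{2}$ ($r{\left(l \right)} = -5 + \left(l l + 1\right) = -5 + \left(l^{2} + 1\right) = -5 + \left(1 + l^{2}\right) = -4 + l^{2}$)
$C{\left(g,b \right)} = 0$
$\left(\sqrt{\sqrt{15 + 9} - 70} + C{\left(r{\left(f \right)},13 \right)}\right)^{2} = \left(\sqrt{\sqrt{15 + 9} - 70} + 0\right)^{2} = \left(\sqrt{\sqrt{24} - 70} + 0\right)^{2} = \left(\sqrt{2 \sqrt{6} - 70} + 0\right)^{2} = \left(\sqrt{-70 + 2 \sqrt{6}} + 0\right)^{2} = \left(\sqrt{-70 + 2 \sqrt{6}}\right)^{2} = -70 + 2 \sqrt{6}$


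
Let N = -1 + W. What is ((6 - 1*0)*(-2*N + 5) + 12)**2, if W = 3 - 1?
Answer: 900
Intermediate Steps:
W = 2
N = 1 (N = -1 + 2 = 1)
((6 - 1*0)*(-2*N + 5) + 12)**2 = ((6 - 1*0)*(-2*1 + 5) + 12)**2 = ((6 + 0)*(-2 + 5) + 12)**2 = (6*3 + 12)**2 = (18 + 12)**2 = 30**2 = 900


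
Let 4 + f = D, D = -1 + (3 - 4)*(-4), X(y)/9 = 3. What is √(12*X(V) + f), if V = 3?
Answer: √323 ≈ 17.972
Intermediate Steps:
X(y) = 27 (X(y) = 9*3 = 27)
D = 3 (D = -1 - 1*(-4) = -1 + 4 = 3)
f = -1 (f = -4 + 3 = -1)
√(12*X(V) + f) = √(12*27 - 1) = √(324 - 1) = √323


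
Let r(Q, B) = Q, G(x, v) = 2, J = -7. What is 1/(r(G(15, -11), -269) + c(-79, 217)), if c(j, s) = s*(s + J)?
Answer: 1/45572 ≈ 2.1943e-5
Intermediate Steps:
c(j, s) = s*(-7 + s) (c(j, s) = s*(s - 7) = s*(-7 + s))
1/(r(G(15, -11), -269) + c(-79, 217)) = 1/(2 + 217*(-7 + 217)) = 1/(2 + 217*210) = 1/(2 + 45570) = 1/45572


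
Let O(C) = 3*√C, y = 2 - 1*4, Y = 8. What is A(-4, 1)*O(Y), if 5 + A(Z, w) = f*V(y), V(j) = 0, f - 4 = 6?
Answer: -30*√2 ≈ -42.426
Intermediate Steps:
f = 10 (f = 4 + 6 = 10)
y = -2 (y = 2 - 4 = -2)
A(Z, w) = -5 (A(Z, w) = -5 + 10*0 = -5 + 0 = -5)
A(-4, 1)*O(Y) = -15*√8 = -15*2*√2 = -30*√2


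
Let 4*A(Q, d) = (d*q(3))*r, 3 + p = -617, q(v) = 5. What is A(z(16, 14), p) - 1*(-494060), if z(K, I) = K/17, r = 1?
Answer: 493285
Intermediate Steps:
p = -620 (p = -3 - 617 = -620)
z(K, I) = K/17 (z(K, I) = K*(1/17) = K/17)
A(Q, d) = 5*d/4 (A(Q, d) = ((d*5)*1)/4 = ((5*d)*1)/4 = (5*d)/4 = 5*d/4)
A(z(16, 14), p) - 1*(-494060) = (5/4)*(-620) - 1*(-494060) = -775 + 494060 = 493285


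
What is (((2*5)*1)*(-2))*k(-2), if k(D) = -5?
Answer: 100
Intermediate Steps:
(((2*5)*1)*(-2))*k(-2) = (((2*5)*1)*(-2))*(-5) = ((10*1)*(-2))*(-5) = (10*(-2))*(-5) = -20*(-5) = 100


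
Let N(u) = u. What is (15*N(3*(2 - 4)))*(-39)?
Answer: 3510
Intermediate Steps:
(15*N(3*(2 - 4)))*(-39) = (15*(3*(2 - 4)))*(-39) = (15*(3*(-2)))*(-39) = (15*(-6))*(-39) = -90*(-39) = 3510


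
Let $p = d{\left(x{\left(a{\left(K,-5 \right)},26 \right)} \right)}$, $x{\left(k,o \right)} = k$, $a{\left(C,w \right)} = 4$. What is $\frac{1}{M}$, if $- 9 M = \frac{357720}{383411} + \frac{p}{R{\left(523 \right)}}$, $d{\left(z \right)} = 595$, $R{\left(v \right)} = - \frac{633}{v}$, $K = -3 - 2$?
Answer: $\frac{2184292467}{119085315275} \approx 0.018342$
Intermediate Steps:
$K = -5$
$p = 595$
$M = \frac{119085315275}{2184292467}$ ($M = - \frac{\frac{357720}{383411} + \frac{595}{\left(-633\right) \frac{1}{523}}}{9} = - \frac{357720 \cdot \frac{1}{383411} + \frac{595}{\left(-633\right) \frac{1}{523}}}{9} = - \frac{\frac{357720}{383411} + \frac{595}{- \frac{633}{523}}}{9} = - \frac{\frac{357720}{383411} + 595 \left(- \frac{523}{633}\right)}{9} = - \frac{\frac{357720}{383411} - \frac{311185}{633}}{9} = \left(- \frac{1}{9}\right) \left(- \frac{119085315275}{242699163}\right) = \frac{119085315275}{2184292467} \approx 54.519$)
$\frac{1}{M} = \frac{1}{\frac{119085315275}{2184292467}} = \frac{2184292467}{119085315275}$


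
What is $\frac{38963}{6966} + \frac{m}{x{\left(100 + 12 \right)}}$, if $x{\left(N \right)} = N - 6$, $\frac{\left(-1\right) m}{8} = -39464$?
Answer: $\frac{1101689935}{369198} \approx 2984.0$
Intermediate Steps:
$m = 315712$ ($m = \left(-8\right) \left(-39464\right) = 315712$)
$x{\left(N \right)} = -6 + N$ ($x{\left(N \right)} = N - 6 = -6 + N$)
$\frac{38963}{6966} + \frac{m}{x{\left(100 + 12 \right)}} = \frac{38963}{6966} + \frac{315712}{-6 + \left(100 + 12\right)} = 38963 \cdot \frac{1}{6966} + \frac{315712}{-6 + 112} = \frac{38963}{6966} + \frac{315712}{106} = \frac{38963}{6966} + 315712 \cdot \frac{1}{106} = \frac{38963}{6966} + \frac{157856}{53} = \frac{1101689935}{369198}$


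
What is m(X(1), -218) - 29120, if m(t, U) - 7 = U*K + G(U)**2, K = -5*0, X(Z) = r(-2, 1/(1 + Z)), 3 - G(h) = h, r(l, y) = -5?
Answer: 19728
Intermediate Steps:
G(h) = 3 - h
X(Z) = -5
K = 0
m(t, U) = 7 + (3 - U)**2 (m(t, U) = 7 + (U*0 + (3 - U)**2) = 7 + (0 + (3 - U)**2) = 7 + (3 - U)**2)
m(X(1), -218) - 29120 = (7 + (-3 - 218)**2) - 29120 = (7 + (-221)**2) - 29120 = (7 + 48841) - 29120 = 48848 - 29120 = 19728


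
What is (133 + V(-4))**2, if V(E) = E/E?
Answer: 17956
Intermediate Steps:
V(E) = 1
(133 + V(-4))**2 = (133 + 1)**2 = 134**2 = 17956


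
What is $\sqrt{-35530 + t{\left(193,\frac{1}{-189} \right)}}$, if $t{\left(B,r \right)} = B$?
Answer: $i \sqrt{35337} \approx 187.98 i$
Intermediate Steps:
$\sqrt{-35530 + t{\left(193,\frac{1}{-189} \right)}} = \sqrt{-35530 + 193} = \sqrt{-35337} = i \sqrt{35337}$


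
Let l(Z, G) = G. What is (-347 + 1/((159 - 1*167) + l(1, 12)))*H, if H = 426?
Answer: -295431/2 ≈ -1.4772e+5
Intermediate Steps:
(-347 + 1/((159 - 1*167) + l(1, 12)))*H = (-347 + 1/((159 - 1*167) + 12))*426 = (-347 + 1/((159 - 167) + 12))*426 = (-347 + 1/(-8 + 12))*426 = (-347 + 1/4)*426 = -1387/4*426 = -295431/2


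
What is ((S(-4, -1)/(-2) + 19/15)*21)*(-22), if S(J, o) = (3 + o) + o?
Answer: -1771/5 ≈ -354.20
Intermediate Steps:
S(J, o) = 3 + 2*o
((S(-4, -1)/(-2) + 19/15)*21)*(-22) = (((3 + 2*(-1))/(-2) + 19/15)*21)*(-22) = (((3 - 2)*(-½) + 19*(1/15))*21)*(-22) = ((1*(-½) + 19/15)*21)*(-22) = ((-½ + 19/15)*21)*(-22) = ((23/30)*21)*(-22) = (161/10)*(-22) = -1771/5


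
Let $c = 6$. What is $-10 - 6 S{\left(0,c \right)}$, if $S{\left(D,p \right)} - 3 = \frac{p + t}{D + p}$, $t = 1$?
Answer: $-35$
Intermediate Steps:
$S{\left(D,p \right)} = 3 + \frac{1 + p}{D + p}$ ($S{\left(D,p \right)} = 3 + \frac{p + 1}{D + p} = 3 + \frac{1 + p}{D + p}$)
$-10 - 6 S{\left(0,c \right)} = -10 - 6 \frac{1 + 3 \cdot 0 + 4 \cdot 6}{0 + 6} = -10 - 6 \frac{1 + 0 + 24}{6} = -10 - 6 \cdot \frac{1}{6} \cdot 25 = -10 - 25 = -35$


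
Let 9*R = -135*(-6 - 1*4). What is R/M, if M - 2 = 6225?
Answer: 150/6227 ≈ 0.024089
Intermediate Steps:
M = 6227 (M = 2 + 6225 = 6227)
R = 150 (R = (-135*(-6 - 1*4))/9 = (-135*(-6 - 4))/9 = (-135*(-10))/9 = (⅑)*1350 = 150)
R/M = 150/6227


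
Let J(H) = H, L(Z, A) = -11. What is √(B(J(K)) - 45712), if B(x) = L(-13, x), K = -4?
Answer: I*√45723 ≈ 213.83*I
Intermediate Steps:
B(x) = -11
√(B(J(K)) - 45712) = √(-11 - 45712) = √(-45723) = I*√45723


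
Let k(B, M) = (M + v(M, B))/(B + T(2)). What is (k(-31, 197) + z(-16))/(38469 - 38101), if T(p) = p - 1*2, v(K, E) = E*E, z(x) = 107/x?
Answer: -21845/182528 ≈ -0.11968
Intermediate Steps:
v(K, E) = E**2
T(p) = -2 + p (T(p) = p - 2 = -2 + p)
k(B, M) = (M + B**2)/B (k(B, M) = (M + B**2)/(B + (-2 + 2)) = (M + B**2)/(B + 0) = (M + B**2)/B)
(k(-31, 197) + z(-16))/(38469 - 38101) = ((-31 + 197/(-31)) + 107/(-16))/(38469 - 38101) = ((-31 + 197*(-1/31)) + 107*(-1/16))/368 = ((-31 - 197/31) - 107/16)*(1/368) = (-1158/31 - 107/16)*(1/368) = -21845/496*1/368 = -21845/182528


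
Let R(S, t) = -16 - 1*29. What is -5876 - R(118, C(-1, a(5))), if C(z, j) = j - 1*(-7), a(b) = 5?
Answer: -5831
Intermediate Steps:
C(z, j) = 7 + j (C(z, j) = j + 7 = 7 + j)
R(S, t) = -45 (R(S, t) = -16 - 29 = -45)
-5876 - R(118, C(-1, a(5))) = -5876 - 1*(-45) = -5876 + 45 = -5831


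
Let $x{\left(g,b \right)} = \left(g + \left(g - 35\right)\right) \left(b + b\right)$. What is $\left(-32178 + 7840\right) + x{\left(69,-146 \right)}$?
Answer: $-54414$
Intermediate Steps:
$x{\left(g,b \right)} = 2 b \left(-35 + 2 g\right)$ ($x{\left(g,b \right)} = \left(g + \left(-35 + g\right)\right) 2 b = \left(-35 + 2 g\right) 2 b = 2 b \left(-35 + 2 g\right)$)
$\left(-32178 + 7840\right) + x{\left(69,-146 \right)} = \left(-32178 + 7840\right) + 2 \left(-146\right) \left(-35 + 2 \cdot 69\right) = -24338 + 2 \left(-146\right) \left(-35 + 138\right) = -24338 + 2 \left(-146\right) 103 = -24338 - 30076 = -54414$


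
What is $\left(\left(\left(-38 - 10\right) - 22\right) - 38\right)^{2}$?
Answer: $11664$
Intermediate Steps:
$\left(\left(\left(-38 - 10\right) - 22\right) - 38\right)^{2} = \left(\left(-48 - 22\right) - 38\right)^{2} = \left(-70 - 38\right)^{2} = \left(-108\right)^{2} = 11664$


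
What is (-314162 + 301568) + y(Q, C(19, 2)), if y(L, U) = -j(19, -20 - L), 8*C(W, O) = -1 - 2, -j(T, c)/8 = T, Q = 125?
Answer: -12442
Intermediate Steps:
j(T, c) = -8*T
C(W, O) = -3/8 (C(W, O) = (-1 - 2)/8 = (⅛)*(-3) = -3/8)
y(L, U) = 152 (y(L, U) = -(-8)*19 = -1*(-152) = 152)
(-314162 + 301568) + y(Q, C(19, 2)) = (-314162 + 301568) + 152 = -12594 + 152 = -12442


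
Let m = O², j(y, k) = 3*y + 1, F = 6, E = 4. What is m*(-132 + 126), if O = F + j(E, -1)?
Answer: -2166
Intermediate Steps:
j(y, k) = 1 + 3*y
O = 19 (O = 6 + (1 + 3*4) = 6 + (1 + 12) = 6 + 13 = 19)
m = 361 (m = 19² = 361)
m*(-132 + 126) = 361*(-132 + 126) = 361*(-6) = -2166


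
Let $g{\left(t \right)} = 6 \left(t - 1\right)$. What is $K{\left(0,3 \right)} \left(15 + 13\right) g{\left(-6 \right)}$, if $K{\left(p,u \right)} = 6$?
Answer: $-7056$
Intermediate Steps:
$g{\left(t \right)} = -6 + 6 t$ ($g{\left(t \right)} = 6 \left(-1 + t\right) = -6 + 6 t$)
$K{\left(0,3 \right)} \left(15 + 13\right) g{\left(-6 \right)} = 6 \left(15 + 13\right) \left(-6 + 6 \left(-6\right)\right) = 6 \cdot 28 \left(-6 - 36\right) = 168 \left(-42\right) = -7056$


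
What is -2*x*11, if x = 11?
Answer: -242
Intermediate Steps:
-2*x*11 = -2*11*11 = -22*11 = -242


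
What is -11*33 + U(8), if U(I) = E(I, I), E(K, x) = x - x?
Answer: -363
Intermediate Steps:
E(K, x) = 0
U(I) = 0
-11*33 + U(8) = -11*33 + 0 = -363 + 0 = -363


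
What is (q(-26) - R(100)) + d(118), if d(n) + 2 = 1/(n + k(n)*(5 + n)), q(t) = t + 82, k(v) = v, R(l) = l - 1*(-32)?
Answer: -1141295/14632 ≈ -78.000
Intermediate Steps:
R(l) = 32 + l (R(l) = l + 32 = 32 + l)
q(t) = 82 + t
d(n) = -2 + 1/(n + n*(5 + n))
(q(-26) - R(100)) + d(118) = ((82 - 26) - (32 + 100)) + (1 - 12*118 - 2*118**2)/(118*(6 + 118)) = (56 - 1*132) + (1/118)*(1 - 1416 - 2*13924)/124 = (56 - 132) + (1/118)*(1/124)*(1 - 1416 - 27848) = -76 + (1/118)*(1/124)*(-29263) = -76 - 29263/14632 = -1141295/14632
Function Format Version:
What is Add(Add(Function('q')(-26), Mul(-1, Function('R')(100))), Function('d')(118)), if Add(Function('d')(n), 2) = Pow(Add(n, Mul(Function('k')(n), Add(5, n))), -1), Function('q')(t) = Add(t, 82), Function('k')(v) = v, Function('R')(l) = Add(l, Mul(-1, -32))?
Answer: Rational(-1141295, 14632) ≈ -78.000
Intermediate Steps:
Function('R')(l) = Add(32, l) (Function('R')(l) = Add(l, 32) = Add(32, l))
Function('q')(t) = Add(82, t)
Function('d')(n) = Add(-2, Pow(Add(n, Mul(n, Add(5, n))), -1))
Add(Add(Function('q')(-26), Mul(-1, Function('R')(100))), Function('d')(118)) = Add(Add(Add(82, -26), Mul(-1, Add(32, 100))), Mul(Pow(118, -1), Pow(Add(6, 118), -1), Add(1, Mul(-12, 118), Mul(-2, Pow(118, 2))))) = Add(Add(56, Mul(-1, 132)), Mul(Rational(1, 118), Pow(124, -1), Add(1, -1416, Mul(-2, 13924)))) = Add(Add(56, -132), Mul(Rational(1, 118), Rational(1, 124), Add(1, -1416, -27848))) = Add(-76, Mul(Rational(1, 118), Rational(1, 124), -29263)) = Add(-76, Rational(-29263, 14632)) = Rational(-1141295, 14632)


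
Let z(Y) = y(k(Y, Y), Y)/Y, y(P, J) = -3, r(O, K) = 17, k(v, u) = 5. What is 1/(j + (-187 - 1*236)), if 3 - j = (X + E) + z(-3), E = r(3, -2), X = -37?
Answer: -1/401 ≈ -0.0024938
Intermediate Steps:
E = 17
z(Y) = -3/Y
j = 22 (j = 3 - ((-37 + 17) - 3/(-3)) = 3 - (-20 - 3*(-⅓)) = 3 - (-20 + 1) = 3 - 1*(-19) = 3 + 19 = 22)
1/(j + (-187 - 1*236)) = 1/(22 + (-187 - 1*236)) = 1/(22 + (-187 - 236)) = 1/(22 - 423) = 1/(-401) = -1/401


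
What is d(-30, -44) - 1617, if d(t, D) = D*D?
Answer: 319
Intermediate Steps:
d(t, D) = D**2
d(-30, -44) - 1617 = (-44)**2 - 1617 = 1936 - 1617 = 319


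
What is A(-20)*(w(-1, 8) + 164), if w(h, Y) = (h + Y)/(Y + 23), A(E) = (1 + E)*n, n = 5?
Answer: -483645/31 ≈ -15601.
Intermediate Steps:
A(E) = 5 + 5*E (A(E) = (1 + E)*5 = 5 + 5*E)
w(h, Y) = (Y + h)/(23 + Y)
A(-20)*(w(-1, 8) + 164) = (5 + 5*(-20))*((8 - 1)/(23 + 8) + 164) = (5 - 100)*(7/31 + 164) = -95*((1/31)*7 + 164) = -95*(7/31 + 164) = -95*5091/31 = -483645/31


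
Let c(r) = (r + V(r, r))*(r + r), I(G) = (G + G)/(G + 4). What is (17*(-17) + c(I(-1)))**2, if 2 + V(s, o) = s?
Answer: 6558721/81 ≈ 80972.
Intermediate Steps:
V(s, o) = -2 + s
I(G) = 2*G/(4 + G) (I(G) = (2*G)/(4 + G) = 2*G/(4 + G))
c(r) = 2*r*(-2 + 2*r) (c(r) = (r + (-2 + r))*(r + r) = (-2 + 2*r)*(2*r) = 2*r*(-2 + 2*r))
(17*(-17) + c(I(-1)))**2 = (17*(-17) + 4*(2*(-1)/(4 - 1))*(-1 + 2*(-1)/(4 - 1)))**2 = (-289 + 4*(2*(-1)/3)*(-1 + 2*(-1)/3))**2 = (-289 + 4*(2*(-1)*(1/3))*(-1 + 2*(-1)*(1/3)))**2 = (-289 + 4*(-2/3)*(-1 - 2/3))**2 = (-289 + 4*(-2/3)*(-5/3))**2 = (-289 + 40/9)**2 = (-2561/9)**2 = 6558721/81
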